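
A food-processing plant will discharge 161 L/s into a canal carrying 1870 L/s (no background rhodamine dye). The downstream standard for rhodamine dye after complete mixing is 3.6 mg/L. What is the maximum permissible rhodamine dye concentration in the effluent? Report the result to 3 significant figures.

At the limit, (Qr·Cr + Qe·Cₑ)/(Qr + Qe) = 3.6:
Cₑ = (2031·3.6 − 1870·0) / 161.0 = 45.41 mg/L.

45.4 mg/L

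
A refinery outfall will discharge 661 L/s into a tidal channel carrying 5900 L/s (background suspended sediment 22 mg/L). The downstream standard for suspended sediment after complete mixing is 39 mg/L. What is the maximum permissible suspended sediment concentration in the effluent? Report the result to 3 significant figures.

At the limit, (Qr·Cr + Qe·Cₑ)/(Qr + Qe) = 39:
Cₑ = (6561·39 − 5900·22.00) / 661.0 = 190.7 mg/L.

191 mg/L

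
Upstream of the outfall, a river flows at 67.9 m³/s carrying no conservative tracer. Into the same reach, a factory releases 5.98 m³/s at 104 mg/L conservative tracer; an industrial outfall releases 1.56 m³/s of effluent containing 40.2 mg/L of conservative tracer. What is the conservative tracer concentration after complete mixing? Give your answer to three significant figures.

Conservation of mass: C = (67.90·0 + 5.980·104.0 + 1.560·40.20) / 75.44 = 684.6/75.44 = 9.075 mg/L.

9.08 mg/L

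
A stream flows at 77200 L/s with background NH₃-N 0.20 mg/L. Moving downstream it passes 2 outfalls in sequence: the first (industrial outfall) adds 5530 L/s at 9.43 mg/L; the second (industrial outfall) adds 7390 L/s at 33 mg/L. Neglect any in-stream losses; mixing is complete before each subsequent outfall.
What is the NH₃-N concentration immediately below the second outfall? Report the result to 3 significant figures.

3.46 mg/L

Below outfall 1: Q → 82730 L/s, C = (77200·0.2000 + 5530·9.430)/82730 = 0.8170 mg/L.
Below outfall 2: Q → 90120 L/s, C = (82730·0.8170 + 7390·33.00)/90120 = 3.456 mg/L.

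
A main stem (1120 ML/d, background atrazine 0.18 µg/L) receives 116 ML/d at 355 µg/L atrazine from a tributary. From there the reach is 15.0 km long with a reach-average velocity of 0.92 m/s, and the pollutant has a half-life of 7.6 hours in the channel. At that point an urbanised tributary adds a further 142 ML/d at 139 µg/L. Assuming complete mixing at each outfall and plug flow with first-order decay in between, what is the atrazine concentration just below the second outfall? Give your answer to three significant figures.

Conservation of mass: C = (1120·0.1800 + 116.0·355.0) / 1236 = 41380/1236 = 33.48 µg/L; combined flow 1236 ML/d.
Travel time t = 15.0·1000 / 0.92 = 16300 s = 4.529 h.
Half-life 7.6 h → k = ln 2 / 7.6 = 0.09120 h⁻¹ = 2.189 d⁻¹.
Applying C = C₀e^(−kt): 33.48 × 0.6616 = 22.15 µg/L.
Second outfall: C = (1236·22.15 + 142.0·139.0)/1378 = 34.19 µg/L.

34.2 µg/L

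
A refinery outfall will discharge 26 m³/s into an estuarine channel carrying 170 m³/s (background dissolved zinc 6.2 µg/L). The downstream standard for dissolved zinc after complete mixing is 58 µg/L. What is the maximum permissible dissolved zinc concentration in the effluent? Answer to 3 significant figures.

At the limit, (Qr·Cr + Qe·Cₑ)/(Qr + Qe) = 58:
Cₑ = (196.0·58 − 170.0·6.200) / 26.00 = 396.7 µg/L.

397 µg/L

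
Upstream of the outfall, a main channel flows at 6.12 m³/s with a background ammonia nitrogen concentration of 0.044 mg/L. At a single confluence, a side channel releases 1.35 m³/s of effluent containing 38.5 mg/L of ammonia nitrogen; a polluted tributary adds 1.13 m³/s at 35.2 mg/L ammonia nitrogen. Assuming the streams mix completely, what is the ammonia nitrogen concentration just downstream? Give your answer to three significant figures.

10.7 mg/L

Flow-weighted average: C = (6.120·0.04400 + 1.350·38.50 + 1.130·35.20) / 8.600 = 92.02/8.600 = 10.70 mg/L.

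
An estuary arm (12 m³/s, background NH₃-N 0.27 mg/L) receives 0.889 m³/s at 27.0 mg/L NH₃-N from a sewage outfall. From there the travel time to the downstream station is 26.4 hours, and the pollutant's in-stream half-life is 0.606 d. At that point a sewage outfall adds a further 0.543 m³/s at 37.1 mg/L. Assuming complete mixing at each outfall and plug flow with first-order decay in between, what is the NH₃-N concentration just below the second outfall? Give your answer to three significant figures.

Mixed concentration C = ΣQC/ΣQ = (12.00·0.2700 + 0.8890·27.00) / 12.89 = 27.24/12.89 = 2.114 mg/L; combined flow 12.89 m³/s.
Half-life 0.606 d → k = ln 2 / 0.606 = 1.144 d⁻¹.
First-order decay: C = 2.114·exp(−k·t) = 2.114·0.2842 = 0.6006 mg/L.
At the second outfall, C = (12.89·0.6006 + 0.5430·37.10) / (12.89 + 0.5430) = 2.076 mg/L.

2.08 mg/L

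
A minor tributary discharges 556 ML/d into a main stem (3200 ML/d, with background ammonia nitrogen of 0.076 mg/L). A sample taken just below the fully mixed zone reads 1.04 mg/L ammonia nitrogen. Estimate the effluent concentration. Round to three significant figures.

6.59 mg/L

Mass balance: 3200·0.07600 + 556.0·Cₑ = 3756·1.040
→ Cₑ = (3756·1.040 − 3200·0.07600) / 556.0 = 6.588 mg/L.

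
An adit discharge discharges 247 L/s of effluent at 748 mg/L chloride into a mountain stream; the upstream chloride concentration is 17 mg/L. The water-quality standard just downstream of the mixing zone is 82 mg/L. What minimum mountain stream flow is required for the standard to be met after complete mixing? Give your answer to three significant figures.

2530 L/s

Set C_mix = 82: (Q·17.00 + 247.0·748.0) / (Q + 247.0) = 82
→ Q = 247.0·(748.0 − 82)/(82 − 17.00) = 2531 L/s.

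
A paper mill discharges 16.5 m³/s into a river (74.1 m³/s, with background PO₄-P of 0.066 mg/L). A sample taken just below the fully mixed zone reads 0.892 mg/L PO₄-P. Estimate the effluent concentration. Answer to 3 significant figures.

Mass balance: 74.10·0.06600 + 16.50·Cₑ = 90.60·0.8920
→ Cₑ = (90.60·0.8920 − 74.10·0.06600) / 16.50 = 4.601 mg/L.

4.60 mg/L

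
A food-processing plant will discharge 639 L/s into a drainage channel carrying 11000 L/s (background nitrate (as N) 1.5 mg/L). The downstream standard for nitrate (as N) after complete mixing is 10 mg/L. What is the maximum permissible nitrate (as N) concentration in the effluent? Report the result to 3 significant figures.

At the limit, (Qr·Cr + Qe·Cₑ)/(Qr + Qe) = 10:
Cₑ = (11640·10 − 11000·1.500) / 639.0 = 156.3 mg/L.

156 mg/L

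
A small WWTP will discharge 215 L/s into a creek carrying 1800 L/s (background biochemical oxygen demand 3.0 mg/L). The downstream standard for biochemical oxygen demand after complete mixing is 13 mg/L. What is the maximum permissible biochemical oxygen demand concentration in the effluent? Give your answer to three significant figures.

96.7 mg/L

At the limit, (Qr·Cr + Qe·Cₑ)/(Qr + Qe) = 13:
Cₑ = (2015·13 − 1800·3.000) / 215.0 = 96.72 mg/L.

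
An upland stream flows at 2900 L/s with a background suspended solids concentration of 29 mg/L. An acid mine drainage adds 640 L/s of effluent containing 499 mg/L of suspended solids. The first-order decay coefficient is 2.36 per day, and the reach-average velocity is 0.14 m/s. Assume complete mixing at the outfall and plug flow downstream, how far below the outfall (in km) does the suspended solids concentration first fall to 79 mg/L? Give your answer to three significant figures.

1.88 km

Mixed concentration C = ΣQC/ΣQ = (2900·29.00 + 640.0·499.0) / 3540 = 403500/3540 = 114.0 mg/L.
Set 114.0·exp(−k·t) = 79 → t = ln(114.0/79)/k = 13420 s = 3.727 h.
Distance = v·t = 0.14·13420 = 1878 m = 1.878 km.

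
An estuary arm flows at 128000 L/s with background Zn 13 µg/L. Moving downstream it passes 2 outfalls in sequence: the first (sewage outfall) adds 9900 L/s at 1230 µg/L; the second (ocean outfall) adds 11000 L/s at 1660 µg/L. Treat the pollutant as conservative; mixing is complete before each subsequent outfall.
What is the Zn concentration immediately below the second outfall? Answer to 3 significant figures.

Outfall 1: combined Q = 137900 L/s; C = (128000·13.00 + 9900·1230)/137900 = 100.4 µg/L.
Outfall 2: combined Q = 148900 L/s; C = (137900·100.4 + 11000·1660)/148900 = 215.6 µg/L.

216 µg/L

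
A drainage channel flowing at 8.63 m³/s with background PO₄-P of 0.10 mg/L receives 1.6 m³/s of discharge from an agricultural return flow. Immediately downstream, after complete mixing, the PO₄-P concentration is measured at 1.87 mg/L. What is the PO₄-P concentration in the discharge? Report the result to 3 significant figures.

Mass balance: 8.630·0.1000 + 1.600·Cₑ = 10.23·1.870
→ Cₑ = (10.23·1.870 − 8.630·0.1000) / 1.600 = 11.42 mg/L.

11.4 mg/L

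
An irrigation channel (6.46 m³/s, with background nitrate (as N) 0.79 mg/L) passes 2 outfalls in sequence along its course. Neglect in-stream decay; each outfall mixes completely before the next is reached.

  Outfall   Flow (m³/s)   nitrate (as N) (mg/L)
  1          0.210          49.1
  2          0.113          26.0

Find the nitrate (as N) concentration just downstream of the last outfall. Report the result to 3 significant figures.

2.71 mg/L

Below outfall 1: Q → 6.670 m³/s, C = (6.460·0.7900 + 0.2100·49.10)/6.670 = 2.311 mg/L.
Below outfall 2: Q → 6.783 m³/s, C = (6.670·2.311 + 0.1130·26.00)/6.783 = 2.706 mg/L.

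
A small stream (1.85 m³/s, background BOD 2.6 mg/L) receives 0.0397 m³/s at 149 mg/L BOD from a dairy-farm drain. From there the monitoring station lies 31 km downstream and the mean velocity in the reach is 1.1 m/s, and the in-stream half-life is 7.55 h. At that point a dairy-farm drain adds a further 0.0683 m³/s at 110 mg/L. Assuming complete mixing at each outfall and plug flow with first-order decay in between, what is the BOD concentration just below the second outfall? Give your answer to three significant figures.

6.51 mg/L

Mixed concentration C = ΣQC/ΣQ = (1.850·2.600 + 0.03970·149.0) / 1.890 = 10.73/1.890 = 5.676 mg/L; combined flow 1.890 m³/s.
Travel time t = 31·1000 / 1.1 = 28180 s = 7.828 h.
Half-life 7.55 h → k = ln 2 / 7.55 = 0.09181 h⁻¹ = 2.203 d⁻¹.
First-order decay: C = 5.676·exp(−k·t) = 5.676·0.4874 = 2.766 mg/L.
At the second outfall, C = (1.890·2.766 + 0.06830·110.0) / (1.890 + 0.06830) = 6.507 mg/L.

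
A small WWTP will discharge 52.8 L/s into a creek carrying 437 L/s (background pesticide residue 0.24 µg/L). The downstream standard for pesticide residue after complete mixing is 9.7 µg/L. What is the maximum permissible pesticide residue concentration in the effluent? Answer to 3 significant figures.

88.0 µg/L

At the limit, (Qr·Cr + Qe·Cₑ)/(Qr + Qe) = 9.7:
Cₑ = (489.8·9.7 − 437.0·0.2400) / 52.80 = 88.00 µg/L.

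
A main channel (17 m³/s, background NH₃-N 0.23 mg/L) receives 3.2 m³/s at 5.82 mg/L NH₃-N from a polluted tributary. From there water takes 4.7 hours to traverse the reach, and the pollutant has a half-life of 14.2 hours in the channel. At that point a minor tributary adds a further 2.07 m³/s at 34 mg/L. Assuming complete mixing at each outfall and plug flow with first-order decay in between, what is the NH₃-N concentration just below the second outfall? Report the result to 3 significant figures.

3.96 mg/L

Conservation of mass: C = (17.00·0.2300 + 3.200·5.820) / 20.20 = 22.53/20.20 = 1.116 mg/L; combined flow 20.20 m³/s.
Half-life 14.2 h → k = ln 2 / 14.2 = 0.04881 h⁻¹ = 1.172 d⁻¹.
Decay over the reach: 1.116·exp(−kt) = 1.116·0.7950 = 0.8869 mg/L.
At the second outfall, C = (20.20·0.8869 + 2.070·34.00) / (20.20 + 2.070) = 3.965 mg/L.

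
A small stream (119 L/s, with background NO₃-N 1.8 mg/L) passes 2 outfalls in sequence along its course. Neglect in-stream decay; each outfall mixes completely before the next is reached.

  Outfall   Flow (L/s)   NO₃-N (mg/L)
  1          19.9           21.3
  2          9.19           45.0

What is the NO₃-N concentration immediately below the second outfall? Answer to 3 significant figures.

7.10 mg/L

Outfall 1: combined Q = 138.9 L/s; C = (119.0·1.800 + 19.90·21.30)/138.9 = 4.594 mg/L.
Outfall 2: combined Q = 148.1 L/s; C = (138.9·4.594 + 9.190·45.00)/148.1 = 7.101 mg/L.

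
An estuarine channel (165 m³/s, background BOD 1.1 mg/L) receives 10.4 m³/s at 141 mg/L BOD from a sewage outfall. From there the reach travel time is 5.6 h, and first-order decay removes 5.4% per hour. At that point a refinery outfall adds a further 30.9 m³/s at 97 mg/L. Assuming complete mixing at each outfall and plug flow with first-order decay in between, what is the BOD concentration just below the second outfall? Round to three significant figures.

Conservation of mass: C = (165.0·1.100 + 10.40·141.0) / 175.4 = 1648/175.4 = 9.395 mg/L; combined flow 175.4 m³/s.
5.4%/h lost → k = −ln(1 − 0.054) = 0.05551 h⁻¹.
First-order decay: C = 9.395·exp(−k·t) = 9.395·0.7328 = 6.885 mg/L.
Second outfall: C = (175.4·6.885 + 30.90·97.00)/206.3 = 20.38 mg/L.

20.4 mg/L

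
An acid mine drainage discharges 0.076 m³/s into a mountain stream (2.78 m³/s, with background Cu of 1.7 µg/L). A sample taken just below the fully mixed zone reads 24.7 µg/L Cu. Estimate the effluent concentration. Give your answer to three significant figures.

866 µg/L

Mass balance: 2.780·1.700 + 0.07600·Cₑ = 2.856·24.70
→ Cₑ = (2.856·24.70 − 2.780·1.700) / 0.07600 = 866.0 µg/L.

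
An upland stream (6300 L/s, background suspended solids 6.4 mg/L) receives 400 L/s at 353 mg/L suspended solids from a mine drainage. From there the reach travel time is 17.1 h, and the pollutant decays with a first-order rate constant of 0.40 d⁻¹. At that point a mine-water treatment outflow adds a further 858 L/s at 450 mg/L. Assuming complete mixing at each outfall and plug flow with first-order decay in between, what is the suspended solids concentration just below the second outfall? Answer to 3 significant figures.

Mass balance: C = (6300·6.400 + 400.0·353.0) / 6700 = 181500/6700 = 27.09 mg/L; combined flow 6700 L/s.
Applying C = C₀e^(−kt): 27.09 × 0.7520 = 20.37 mg/L.
At the second outfall, C = (6700·20.37 + 858.0·450.0) / (6700 + 858.0) = 69.15 mg/L.

69.1 mg/L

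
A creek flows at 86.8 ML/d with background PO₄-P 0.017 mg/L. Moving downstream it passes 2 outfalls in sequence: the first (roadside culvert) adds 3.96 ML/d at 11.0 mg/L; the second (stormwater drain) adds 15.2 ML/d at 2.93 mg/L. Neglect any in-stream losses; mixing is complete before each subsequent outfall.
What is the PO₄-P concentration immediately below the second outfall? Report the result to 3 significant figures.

0.845 mg/L

Outfall 1: combined Q = 90.76 ML/d; C = (86.80·0.01700 + 3.960·11.00)/90.76 = 0.4962 mg/L.
Outfall 2: combined Q = 106.0 ML/d; C = (90.76·0.4962 + 15.20·2.930)/106.0 = 0.8453 mg/L.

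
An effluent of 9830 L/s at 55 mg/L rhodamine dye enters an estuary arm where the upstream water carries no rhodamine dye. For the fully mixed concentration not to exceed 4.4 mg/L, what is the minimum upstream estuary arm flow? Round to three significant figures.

Set C_mix = 4.4: (Q·0 + 9830·55.00) / (Q + 9830) = 4.4
→ Q = 9830·(55.00 − 4.4)/(4.4 − 0) = 113000 L/s.

113000 L/s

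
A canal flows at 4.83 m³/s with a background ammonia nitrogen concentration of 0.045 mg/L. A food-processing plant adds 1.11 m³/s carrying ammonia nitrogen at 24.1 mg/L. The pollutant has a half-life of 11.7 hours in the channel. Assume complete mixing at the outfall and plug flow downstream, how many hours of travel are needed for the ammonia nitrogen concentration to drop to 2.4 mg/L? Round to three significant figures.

10.8 h

Mixed concentration C = ΣQC/ΣQ = (4.830·0.04500 + 1.110·24.10) / 5.940 = 26.97/5.940 = 4.540 mg/L.
Half-life 11.7 h → k = ln 2 / 11.7 = 0.05924 h⁻¹ = 1.422 d⁻¹.
4.540·exp(−k·t) = 2.4 → t = ln(4.540/2.4)/k = 38740 s = 10.76 h.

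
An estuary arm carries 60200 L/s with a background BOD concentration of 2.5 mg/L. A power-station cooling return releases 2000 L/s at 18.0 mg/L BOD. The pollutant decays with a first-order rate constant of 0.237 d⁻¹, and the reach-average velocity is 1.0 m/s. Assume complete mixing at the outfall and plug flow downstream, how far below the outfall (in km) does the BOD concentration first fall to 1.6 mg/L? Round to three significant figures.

229 km

Flow-weighted average: C = (60200·2.500 + 2000·18.00) / 62200 = 186500/62200 = 2.998 mg/L.
Set 2.998·exp(−k·t) = 1.6 → t = ln(2.998/1.6)/k = 229000 s = 63.60 h.
Distance = v·t = 1.0·229000 = 229000 m = 229.0 km.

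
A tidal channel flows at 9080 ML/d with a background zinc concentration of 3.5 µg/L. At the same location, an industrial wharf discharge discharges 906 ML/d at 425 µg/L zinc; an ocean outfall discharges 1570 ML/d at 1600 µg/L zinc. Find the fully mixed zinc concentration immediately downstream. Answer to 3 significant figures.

253 µg/L

Mass balance: C = (9080·3.500 + 906.0·425.0 + 1570·1600) / 11560 = 2929000/11560 = 253.4 µg/L.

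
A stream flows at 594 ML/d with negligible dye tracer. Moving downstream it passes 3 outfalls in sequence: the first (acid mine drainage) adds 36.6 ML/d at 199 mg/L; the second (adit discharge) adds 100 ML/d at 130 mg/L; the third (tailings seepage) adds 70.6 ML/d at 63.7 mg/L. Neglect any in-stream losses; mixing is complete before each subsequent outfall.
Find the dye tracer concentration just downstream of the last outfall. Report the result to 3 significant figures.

Below outfall 1: Q → 630.6 ML/d, C = (594.0·0 + 36.60·199.0)/630.6 = 11.55 mg/L.
Below outfall 2: Q → 730.6 ML/d, C = (630.6·11.55 + 100.0·130.0)/730.6 = 27.76 mg/L.
Below outfall 3: Q → 801.2 ML/d, C = (730.6·27.76 + 70.60·63.70)/801.2 = 30.93 mg/L.

30.9 mg/L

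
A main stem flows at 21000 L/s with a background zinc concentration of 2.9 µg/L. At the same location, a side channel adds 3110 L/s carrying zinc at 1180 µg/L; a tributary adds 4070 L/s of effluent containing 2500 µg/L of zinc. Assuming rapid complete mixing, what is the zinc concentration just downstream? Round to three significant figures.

Conservation of mass: C = (21000·2.900 + 3110·1180 + 4070·2500) / 28180 = 13910000/28180 = 493.5 µg/L.

493 µg/L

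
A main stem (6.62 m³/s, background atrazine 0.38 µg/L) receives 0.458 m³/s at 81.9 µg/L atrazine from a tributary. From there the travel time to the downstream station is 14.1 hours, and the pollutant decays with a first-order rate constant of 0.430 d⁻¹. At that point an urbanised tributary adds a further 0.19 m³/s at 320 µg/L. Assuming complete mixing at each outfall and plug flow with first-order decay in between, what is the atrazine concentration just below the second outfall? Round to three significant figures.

12.6 µg/L

Mass balance: C = (6.620·0.3800 + 0.4580·81.90) / 7.078 = 40.03/7.078 = 5.655 µg/L; combined flow 7.078 m³/s.
Decay over the reach: 5.655·exp(−kt) = 5.655·0.7768 = 4.393 µg/L.
Second outfall: C = (7.078·4.393 + 0.1900·320.0)/7.268 = 12.64 µg/L.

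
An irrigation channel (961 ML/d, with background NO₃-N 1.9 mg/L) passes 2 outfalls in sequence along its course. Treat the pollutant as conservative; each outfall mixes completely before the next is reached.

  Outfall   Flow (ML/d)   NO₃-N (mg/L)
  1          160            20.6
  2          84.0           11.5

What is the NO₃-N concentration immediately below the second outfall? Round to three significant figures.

Outfall 1: combined Q = 1121 ML/d; C = (961.0·1.900 + 160.0·20.60)/1121 = 4.569 mg/L.
Outfall 2: combined Q = 1205 ML/d; C = (1121·4.569 + 84.00·11.50)/1205 = 5.052 mg/L.

5.05 mg/L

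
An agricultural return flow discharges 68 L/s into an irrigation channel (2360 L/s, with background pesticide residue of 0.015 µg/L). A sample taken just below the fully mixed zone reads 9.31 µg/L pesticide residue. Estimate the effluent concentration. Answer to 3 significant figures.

332 µg/L

Mass balance: 2360·0.01500 + 68.00·Cₑ = 2428·9.310
→ Cₑ = (2428·9.310 − 2360·0.01500) / 68.00 = 331.9 µg/L.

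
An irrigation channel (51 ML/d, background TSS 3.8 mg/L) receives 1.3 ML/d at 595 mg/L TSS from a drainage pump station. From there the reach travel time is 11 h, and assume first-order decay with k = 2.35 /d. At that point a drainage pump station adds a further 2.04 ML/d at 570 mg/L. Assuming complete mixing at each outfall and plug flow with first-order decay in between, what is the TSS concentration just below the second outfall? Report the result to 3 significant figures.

27.5 mg/L

Flow-weighted average: C = (51.00·3.800 + 1.300·595.0) / 52.30 = 967.3/52.30 = 18.50 mg/L; combined flow 52.30 ML/d.
After decay, C = 18.50 × e^(−kt) = 18.50 × 0.3406 = 6.299 mg/L.
Second outfall: C = (52.30·6.299 + 2.040·570.0)/54.34 = 27.46 mg/L.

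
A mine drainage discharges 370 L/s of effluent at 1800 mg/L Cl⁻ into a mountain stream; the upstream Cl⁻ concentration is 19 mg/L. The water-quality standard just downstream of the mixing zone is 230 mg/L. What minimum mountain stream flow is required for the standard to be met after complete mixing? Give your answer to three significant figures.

Set C_mix = 230: (Q·19.00 + 370.0·1800) / (Q + 370.0) = 230
→ Q = 370.0·(1800 − 230)/(230 − 19.00) = 2753 L/s.

2750 L/s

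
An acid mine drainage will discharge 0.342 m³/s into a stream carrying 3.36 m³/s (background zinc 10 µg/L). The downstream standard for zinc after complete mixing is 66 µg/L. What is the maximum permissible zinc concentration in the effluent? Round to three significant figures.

616 µg/L

At the limit, (Qr·Cr + Qe·Cₑ)/(Qr + Qe) = 66:
Cₑ = (3.702·66 − 3.360·10.00) / 0.3420 = 616.2 µg/L.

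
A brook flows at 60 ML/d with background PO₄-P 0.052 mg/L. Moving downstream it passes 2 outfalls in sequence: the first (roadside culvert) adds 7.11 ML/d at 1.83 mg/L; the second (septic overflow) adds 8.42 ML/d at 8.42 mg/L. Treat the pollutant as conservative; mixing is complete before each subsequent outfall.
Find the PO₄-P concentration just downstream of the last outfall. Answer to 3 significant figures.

After outfall 1: Q = 60.00 + 7.110 = 67.11 ML/d; C = (60.00·0.05200 + 7.110·1.830)/67.11 = 0.2404 mg/L.
After outfall 2: Q = 67.11 + 8.420 = 75.53 ML/d; C = (67.11·0.2404 + 8.420·8.420)/75.53 = 1.152 mg/L.

1.15 mg/L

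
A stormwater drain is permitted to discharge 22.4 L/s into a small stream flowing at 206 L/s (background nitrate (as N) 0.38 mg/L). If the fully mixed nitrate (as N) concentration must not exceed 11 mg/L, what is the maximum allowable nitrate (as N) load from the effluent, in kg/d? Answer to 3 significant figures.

Mass balance at the limit: 206.0·0.3800 + 22.40·Cₑ = 228.4·11 → Cₑ = 108.7 mg/L.
22.40 L/s = 0.02240 m³/s. Load = 0.02240 m³/s × 108.7 g/m³ × 86 400 s/d = 210.3 kg/d.

210 kg/d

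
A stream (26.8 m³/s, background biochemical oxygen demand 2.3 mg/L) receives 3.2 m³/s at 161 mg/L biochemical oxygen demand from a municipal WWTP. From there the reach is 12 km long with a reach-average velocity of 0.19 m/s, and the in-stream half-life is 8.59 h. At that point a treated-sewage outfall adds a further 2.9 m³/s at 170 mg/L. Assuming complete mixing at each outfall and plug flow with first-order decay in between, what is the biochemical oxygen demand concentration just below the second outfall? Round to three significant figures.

19.2 mg/L

After mixing, C = (26.80·2.300 + 3.200·161.0) / 30.00 = 576.8/30.00 = 19.23 mg/L; combined flow 30.00 m³/s.
Travel time t = 12·1000 / 0.19 = 63160 s = 17.54 h.
Half-life 8.59 h → k = ln 2 / 8.59 = 0.08069 h⁻¹ = 1.937 d⁻¹.
Decay over the reach: 19.23·exp(−kt) = 19.23·0.2428 = 4.668 mg/L.
Second outfall: C = (30.00·4.668 + 2.900·170.0)/32.90 = 19.24 mg/L.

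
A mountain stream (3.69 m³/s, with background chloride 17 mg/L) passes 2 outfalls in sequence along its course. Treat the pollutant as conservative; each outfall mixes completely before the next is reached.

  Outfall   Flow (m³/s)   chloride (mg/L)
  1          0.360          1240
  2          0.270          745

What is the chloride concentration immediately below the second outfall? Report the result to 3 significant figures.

164 mg/L

Outfall 1: combined Q = 4.050 m³/s; C = (3.690·17.00 + 0.3600·1240)/4.050 = 125.7 mg/L.
Outfall 2: combined Q = 4.320 m³/s; C = (4.050·125.7 + 0.2700·745.0)/4.320 = 164.4 mg/L.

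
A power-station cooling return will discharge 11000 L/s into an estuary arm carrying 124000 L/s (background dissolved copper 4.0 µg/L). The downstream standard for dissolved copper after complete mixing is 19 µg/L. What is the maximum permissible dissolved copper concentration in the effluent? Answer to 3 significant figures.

At the limit, (Qr·Cr + Qe·Cₑ)/(Qr + Qe) = 19:
Cₑ = (135000·19 − 124000·4.000) / 11000 = 188.1 µg/L.

188 µg/L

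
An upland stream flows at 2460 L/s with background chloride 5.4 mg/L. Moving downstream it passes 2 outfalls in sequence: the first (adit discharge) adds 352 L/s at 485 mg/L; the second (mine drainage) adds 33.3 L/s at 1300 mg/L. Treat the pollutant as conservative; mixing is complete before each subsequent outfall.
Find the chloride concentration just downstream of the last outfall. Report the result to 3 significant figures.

After outfall 1: Q = 2460 + 352.0 = 2812 L/s; C = (2460·5.400 + 352.0·485.0)/2812 = 65.44 mg/L.
After outfall 2: Q = 2812 + 33.30 = 2845 L/s; C = (2812·65.44 + 33.30·1300)/2845 = 79.88 mg/L.

79.9 mg/L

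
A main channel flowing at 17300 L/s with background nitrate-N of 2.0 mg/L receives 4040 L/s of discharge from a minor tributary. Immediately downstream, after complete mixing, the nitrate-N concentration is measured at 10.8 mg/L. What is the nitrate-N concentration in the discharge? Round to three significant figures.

48.5 mg/L

Mass balance: 17300·2.000 + 4040·Cₑ = 21340·10.80
→ Cₑ = (21340·10.80 − 17300·2.000) / 4040 = 48.48 mg/L.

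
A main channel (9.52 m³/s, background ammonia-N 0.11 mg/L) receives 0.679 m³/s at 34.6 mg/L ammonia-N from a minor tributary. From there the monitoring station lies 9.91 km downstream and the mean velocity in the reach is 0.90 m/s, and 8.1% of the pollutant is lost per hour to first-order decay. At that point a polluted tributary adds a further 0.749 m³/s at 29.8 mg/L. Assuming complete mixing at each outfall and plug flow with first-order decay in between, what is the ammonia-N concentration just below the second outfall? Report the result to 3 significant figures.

Conservation of mass: C = (9.520·0.1100 + 0.6790·34.60) / 10.20 = 24.54/10.20 = 2.406 mg/L; combined flow 10.20 m³/s.
Travel time t = 9.91·1000 / 0.90 = 11010 s = 3.059 h.
8.1%/h lost → k = −ln(1 − 0.081) = 0.08447 h⁻¹.
After decay, C = 2.406 × e^(−kt) = 2.406 × 0.7723 = 1.858 mg/L.
Second outfall: C = (10.20·1.858 + 0.7490·29.80)/10.95 = 3.770 mg/L.

3.77 mg/L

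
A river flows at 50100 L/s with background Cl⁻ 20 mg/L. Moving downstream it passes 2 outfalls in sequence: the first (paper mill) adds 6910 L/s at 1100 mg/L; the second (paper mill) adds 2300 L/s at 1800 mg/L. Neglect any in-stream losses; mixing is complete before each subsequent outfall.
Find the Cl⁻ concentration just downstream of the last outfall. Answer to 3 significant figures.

After outfall 1: Q = 50100 + 6910 = 57010 L/s; C = (50100·20.00 + 6910·1100)/57010 = 150.9 mg/L.
After outfall 2: Q = 57010 + 2300 = 59310 L/s; C = (57010·150.9 + 2300·1800)/59310 = 214.9 mg/L.

215 mg/L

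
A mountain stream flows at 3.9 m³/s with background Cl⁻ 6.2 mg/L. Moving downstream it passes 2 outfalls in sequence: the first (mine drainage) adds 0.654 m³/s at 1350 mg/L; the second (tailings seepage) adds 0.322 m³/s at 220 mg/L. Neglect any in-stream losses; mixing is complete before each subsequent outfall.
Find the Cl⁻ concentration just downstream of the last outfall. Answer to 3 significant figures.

201 mg/L

After outfall 1: Q = 3.900 + 0.6540 = 4.554 m³/s; C = (3.900·6.200 + 0.6540·1350)/4.554 = 199.2 mg/L.
After outfall 2: Q = 4.554 + 0.3220 = 4.876 m³/s; C = (4.554·199.2 + 0.3220·220.0)/4.876 = 200.6 mg/L.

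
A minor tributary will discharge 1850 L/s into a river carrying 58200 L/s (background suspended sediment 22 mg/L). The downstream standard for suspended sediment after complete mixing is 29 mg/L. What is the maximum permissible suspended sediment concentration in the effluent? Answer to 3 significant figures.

At the limit, (Qr·Cr + Qe·Cₑ)/(Qr + Qe) = 29:
Cₑ = (60050·29 − 58200·22.00) / 1850 = 249.2 mg/L.

249 mg/L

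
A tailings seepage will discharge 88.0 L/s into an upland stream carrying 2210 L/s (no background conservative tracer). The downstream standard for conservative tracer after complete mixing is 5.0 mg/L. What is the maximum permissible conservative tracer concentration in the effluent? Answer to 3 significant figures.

At the limit, (Qr·Cr + Qe·Cₑ)/(Qr + Qe) = 5.0:
Cₑ = (2298·5.0 − 2210·0) / 88.00 = 130.6 mg/L.

131 mg/L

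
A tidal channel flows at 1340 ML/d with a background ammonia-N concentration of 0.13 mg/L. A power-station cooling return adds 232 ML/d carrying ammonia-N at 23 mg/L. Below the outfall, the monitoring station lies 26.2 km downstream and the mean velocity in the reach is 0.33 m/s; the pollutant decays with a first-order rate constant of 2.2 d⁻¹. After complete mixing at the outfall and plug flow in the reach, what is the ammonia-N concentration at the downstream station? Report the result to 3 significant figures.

0.464 mg/L

Flow-weighted average: C = (1340·0.1300 + 232.0·23.00) / 1572 = 5510/1572 = 3.505 mg/L.
Travel time t = 26.2·1000 / 0.33 = 79390 s = 22.05 h.
Applying C = C₀e^(−kt): 3.505 × 0.1324 = 0.4642 mg/L.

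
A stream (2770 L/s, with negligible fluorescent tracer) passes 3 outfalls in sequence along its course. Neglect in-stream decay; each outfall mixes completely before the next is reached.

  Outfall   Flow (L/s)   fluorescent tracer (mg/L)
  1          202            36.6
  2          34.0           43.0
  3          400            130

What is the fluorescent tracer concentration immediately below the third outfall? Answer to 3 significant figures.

After outfall 1: Q = 2770 + 202.0 = 2972 L/s; C = (2770·0 + 202.0·36.60)/2972 = 2.488 mg/L.
After outfall 2: Q = 2972 + 34.00 = 3006 L/s; C = (2972·2.488 + 34.00·43.00)/3006 = 2.946 mg/L.
After outfall 3: Q = 3006 + 400.0 = 3406 L/s; C = (3006·2.946 + 400.0·130.0)/3406 = 17.87 mg/L.

17.9 mg/L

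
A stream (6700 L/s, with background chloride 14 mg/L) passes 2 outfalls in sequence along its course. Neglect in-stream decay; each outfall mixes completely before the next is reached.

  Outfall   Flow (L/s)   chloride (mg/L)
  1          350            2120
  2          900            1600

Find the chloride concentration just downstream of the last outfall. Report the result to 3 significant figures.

286 mg/L

After outfall 1: Q = 6700 + 350.0 = 7050 L/s; C = (6700·14.00 + 350.0·2120)/7050 = 118.6 mg/L.
After outfall 2: Q = 7050 + 900.0 = 7950 L/s; C = (7050·118.6 + 900.0·1600)/7950 = 286.3 mg/L.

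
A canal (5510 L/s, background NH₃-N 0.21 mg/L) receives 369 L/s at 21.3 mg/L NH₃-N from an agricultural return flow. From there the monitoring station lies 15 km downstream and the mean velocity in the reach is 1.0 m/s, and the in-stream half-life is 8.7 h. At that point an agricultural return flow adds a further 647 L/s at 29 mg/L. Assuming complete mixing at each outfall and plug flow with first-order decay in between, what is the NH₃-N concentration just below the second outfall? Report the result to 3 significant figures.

Mixed concentration C = ΣQC/ΣQ = (5510·0.2100 + 369.0·21.30) / 5879 = 9017/5879 = 1.534 mg/L; combined flow 5879 L/s.
Travel time t = 15·1000 / 1.0 = 15000 s = 4.167 h.
Half-life 8.7 h → k = ln 2 / 8.7 = 0.07967 h⁻¹ = 1.912 d⁻¹.
First-order decay: C = 1.534·exp(−k·t) = 1.534·0.7175 = 1.100 mg/L.
At the second outfall, C = (5879·1.100 + 647.0·29.00) / (5879 + 647.0) = 3.866 mg/L.

3.87 mg/L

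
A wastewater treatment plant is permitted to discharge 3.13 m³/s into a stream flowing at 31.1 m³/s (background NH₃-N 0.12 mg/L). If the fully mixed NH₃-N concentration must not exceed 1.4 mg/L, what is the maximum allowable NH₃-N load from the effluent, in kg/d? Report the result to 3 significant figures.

3820 kg/d

Mass balance at the limit: 31.10·0.1200 + 3.130·Cₑ = 34.23·1.4 → Cₑ = 14.12 mg/L.
Load = 3.130 m³/s × 14.12 g/m³ × 86 400 s/d = 3818 kg/d.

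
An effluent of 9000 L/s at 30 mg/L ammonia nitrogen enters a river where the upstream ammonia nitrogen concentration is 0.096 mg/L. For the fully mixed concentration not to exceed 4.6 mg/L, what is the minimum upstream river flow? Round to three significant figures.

Set C_mix = 4.6: (Q·0.09600 + 9000·30.00) / (Q + 9000) = 4.6
→ Q = 9000·(30.00 − 4.6)/(4.6 − 0.09600) = 50750 L/s.

50800 L/s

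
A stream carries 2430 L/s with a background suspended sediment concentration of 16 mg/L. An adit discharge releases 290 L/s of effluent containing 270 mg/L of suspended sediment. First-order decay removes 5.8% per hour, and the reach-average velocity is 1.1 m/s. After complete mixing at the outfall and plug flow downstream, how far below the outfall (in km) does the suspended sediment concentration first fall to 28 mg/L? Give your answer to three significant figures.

Flow-weighted average: C = (2430·16.00 + 290.0·270.0) / 2720 = 117200/2720 = 43.08 mg/L.
5.8%/h lost → k = −ln(1 − 0.058) = 0.05975 h⁻¹.
Set 43.08·exp(−k·t) = 28 → t = ln(43.08/28)/k = 25960 s = 7.211 h.
Distance = v·t = 1.1·25960 = 28560 m = 28.56 km.

28.6 km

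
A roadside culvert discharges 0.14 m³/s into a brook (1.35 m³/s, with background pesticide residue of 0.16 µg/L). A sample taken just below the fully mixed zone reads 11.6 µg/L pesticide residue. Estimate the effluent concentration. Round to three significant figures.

122 µg/L

Mass balance: 1.350·0.1600 + 0.1400·Cₑ = 1.490·11.60
→ Cₑ = (1.490·11.60 − 1.350·0.1600) / 0.1400 = 121.9 µg/L.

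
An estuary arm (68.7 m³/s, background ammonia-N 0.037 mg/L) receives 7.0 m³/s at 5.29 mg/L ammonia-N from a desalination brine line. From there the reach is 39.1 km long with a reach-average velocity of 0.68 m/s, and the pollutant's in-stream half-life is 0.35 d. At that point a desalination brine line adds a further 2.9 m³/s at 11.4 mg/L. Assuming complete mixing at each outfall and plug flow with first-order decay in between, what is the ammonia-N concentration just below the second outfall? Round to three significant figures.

Conservation of mass: C = (68.70·0.03700 + 7.000·5.290) / 75.70 = 39.57/75.70 = 0.5227 mg/L; combined flow 75.70 m³/s.
Travel time t = 39.1·1000 / 0.68 = 57500 s = 15.97 h.
Half-life 0.35 d → k = ln 2 / 0.35 = 1.980 d⁻¹.
Decay over the reach: 0.5227·exp(−kt) = 0.5227·0.2677 = 0.1399 mg/L.
Second outfall: C = (75.70·0.1399 + 2.900·11.40)/78.60 = 0.5554 mg/L.

0.555 mg/L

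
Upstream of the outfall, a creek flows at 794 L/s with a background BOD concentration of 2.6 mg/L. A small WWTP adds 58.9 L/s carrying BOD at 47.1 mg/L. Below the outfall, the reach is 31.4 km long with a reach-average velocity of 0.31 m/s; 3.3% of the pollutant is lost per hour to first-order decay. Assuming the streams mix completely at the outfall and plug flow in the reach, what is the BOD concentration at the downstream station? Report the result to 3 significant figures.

2.21 mg/L

Flow-weighted average: C = (794.0·2.600 + 58.90·47.10) / 852.9 = 4839/852.9 = 5.673 mg/L.
Travel time t = 31.4·1000 / 0.31 = 101300 s = 28.14 h.
3.3%/h lost → k = −ln(1 − 0.033) = 0.03356 h⁻¹.
Decay over the reach: 5.673·exp(−kt) = 5.673·0.3890 = 2.207 mg/L.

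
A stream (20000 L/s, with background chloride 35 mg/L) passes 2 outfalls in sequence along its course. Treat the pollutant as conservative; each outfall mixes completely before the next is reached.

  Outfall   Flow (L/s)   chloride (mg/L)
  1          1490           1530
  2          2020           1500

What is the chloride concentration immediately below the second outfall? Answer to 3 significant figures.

256 mg/L

Outfall 1: combined Q = 21490 L/s; C = (20000·35.00 + 1490·1530)/21490 = 138.7 mg/L.
Outfall 2: combined Q = 23510 L/s; C = (21490·138.7 + 2020·1500)/23510 = 255.6 mg/L.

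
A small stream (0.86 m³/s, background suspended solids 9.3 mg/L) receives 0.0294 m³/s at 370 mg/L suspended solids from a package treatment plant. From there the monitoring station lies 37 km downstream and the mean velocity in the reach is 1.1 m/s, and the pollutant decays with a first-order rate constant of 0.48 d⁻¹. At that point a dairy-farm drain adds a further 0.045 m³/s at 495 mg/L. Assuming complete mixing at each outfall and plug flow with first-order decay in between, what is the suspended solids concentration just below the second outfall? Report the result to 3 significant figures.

Flow-weighted average: C = (0.8600·9.300 + 0.02940·370.0) / 0.8894 = 18.88/0.8894 = 21.22 mg/L; combined flow 0.8894 m³/s.
Travel time t = 37·1000 / 1.1 = 33640 s = 9.343 h.
After decay, C = 21.22 × e^(−kt) = 21.22 × 0.8296 = 17.61 mg/L.
At the second outfall, C = (0.8894·17.61 + 0.04500·495.0) / (0.8894 + 0.04500) = 40.60 mg/L.

40.6 mg/L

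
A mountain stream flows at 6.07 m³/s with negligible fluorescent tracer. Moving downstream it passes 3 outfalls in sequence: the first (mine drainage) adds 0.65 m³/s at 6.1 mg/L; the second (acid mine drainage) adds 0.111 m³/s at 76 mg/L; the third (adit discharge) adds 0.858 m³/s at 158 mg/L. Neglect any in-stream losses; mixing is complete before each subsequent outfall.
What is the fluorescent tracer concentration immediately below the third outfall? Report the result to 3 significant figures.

19.2 mg/L

Outfall 1: combined Q = 6.720 m³/s; C = (6.070·0 + 0.6500·6.100)/6.720 = 0.5900 mg/L.
Outfall 2: combined Q = 6.831 m³/s; C = (6.720·0.5900 + 0.1110·76.00)/6.831 = 1.815 mg/L.
Outfall 3: combined Q = 7.689 m³/s; C = (6.831·1.815 + 0.8580·158.0)/7.689 = 19.24 mg/L.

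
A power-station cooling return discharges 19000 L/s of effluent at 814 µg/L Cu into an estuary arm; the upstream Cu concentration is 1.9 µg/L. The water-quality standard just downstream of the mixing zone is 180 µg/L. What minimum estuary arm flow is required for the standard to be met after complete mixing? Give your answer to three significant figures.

Set C_mix = 180: (Q·1.900 + 19000·814.0) / (Q + 19000) = 180
→ Q = 19000·(814.0 − 180)/(180 − 1.900) = 67640 L/s.

67600 L/s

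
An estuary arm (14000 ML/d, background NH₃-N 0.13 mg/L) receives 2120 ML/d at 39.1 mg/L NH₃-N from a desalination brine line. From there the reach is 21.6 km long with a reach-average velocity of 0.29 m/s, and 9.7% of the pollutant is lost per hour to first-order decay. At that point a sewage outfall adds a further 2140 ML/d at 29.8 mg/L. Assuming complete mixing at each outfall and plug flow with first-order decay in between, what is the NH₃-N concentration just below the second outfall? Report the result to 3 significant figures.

Conservation of mass: C = (14000·0.1300 + 2120·39.10) / 16120 = 84710/16120 = 5.255 mg/L; combined flow 16120 ML/d.
Travel time t = 21.6·1000 / 0.29 = 74480 s = 20.69 h.
9.7%/h lost → k = −ln(1 − 0.097) = 0.1020 h⁻¹.
After decay, C = 5.255 × e^(−kt) = 5.255 × 0.1211 = 0.6365 mg/L.
At the second outfall, C = (16120·0.6365 + 2140·29.80) / (16120 + 2140) = 4.054 mg/L.

4.05 mg/L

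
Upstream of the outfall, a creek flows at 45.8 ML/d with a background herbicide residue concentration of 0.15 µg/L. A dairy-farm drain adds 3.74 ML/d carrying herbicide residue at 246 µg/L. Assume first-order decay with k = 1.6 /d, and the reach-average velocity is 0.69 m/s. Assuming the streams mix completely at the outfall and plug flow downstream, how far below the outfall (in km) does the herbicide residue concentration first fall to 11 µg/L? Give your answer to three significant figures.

19.8 km

Mixed concentration C = ΣQC/ΣQ = (45.80·0.1500 + 3.740·246.0) / 49.54 = 926.9/49.54 = 18.71 µg/L.
Set 18.71·exp(−k·t) = 11 → t = ln(18.71/11)/k = 28680 s = 7.968 h.
Distance = v·t = 0.69·28680 = 19790 m = 19.79 km.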